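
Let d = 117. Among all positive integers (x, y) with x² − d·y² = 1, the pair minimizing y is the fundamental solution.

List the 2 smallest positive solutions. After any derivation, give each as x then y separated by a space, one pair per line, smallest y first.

649 60
842401 77880

√117 → a₀=10, period (1,4,2,4,1,20); ℓ=6 even so k=5
step 0: (10, 1)  from 10·(1,0) + (0,1)
step 1: (11, 1)  from 1·(10,1) + (1,0)
…
step 4: (530, 49)  from 4·(119,11) + (54,5)
step 5: (649, 60)  from 1·(530,49) + (119,11)
fundamental: x₁=649, y₁=60  (since 421201 − 117·3600 = 1)
(649+60√117)^2 = 842401 + 77880√117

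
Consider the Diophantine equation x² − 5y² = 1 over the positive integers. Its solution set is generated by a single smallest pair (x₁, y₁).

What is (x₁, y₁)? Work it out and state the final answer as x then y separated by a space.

√5 → a₀=2, period (4); ℓ=1 odd so k=1
k=0  a_k=2  p_k/q_k = 2/1
k=1  a_k=4  p_k/q_k = 9/4
fundamental: x₁=9, y₁=4  (since 81 − 5·16 = 1)

9 4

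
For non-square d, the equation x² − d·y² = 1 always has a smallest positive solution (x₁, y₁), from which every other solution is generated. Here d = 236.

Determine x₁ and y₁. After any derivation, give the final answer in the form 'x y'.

561799 36570

[15; 2,1,3,5,1,6,1,5,3,1,2,30] for √236; ℓ=12 ⇒ convergent index 11
a_0=15:  p_0=15·1+0=15,  q_0=15·0+1=1
…
a_3=3:  p_3=3·46+31=169,  q_3=3·3+2=11
a_4=5:  p_4=5·169+46=891,  q_4=5·11+3=58
…
a_6=6:  p_6=6·1060+891=7251,  q_6=6·69+58=472
a_7=1:  p_7=1·7251+1060=8311,  q_7=1·472+69=541
a_8=5:  p_8=5·8311+7251=48806,  q_8=5·541+472=3177
…
a_10=1:  p_10=1·154729+48806=203535,  q_10=1·10072+3177=13249
a_11=2:  p_11=2·203535+154729=561799,  q_11=2·13249+10072=36570
→ (561799, 36570).  Check: 561799²=315618116401, 236·36570²=315618116400, difference 1.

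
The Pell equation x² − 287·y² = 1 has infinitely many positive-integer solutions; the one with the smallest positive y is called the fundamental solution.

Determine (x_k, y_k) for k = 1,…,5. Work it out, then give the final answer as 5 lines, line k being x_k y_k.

288 17
165887 9792
95550624 5640175
55036993537 3248731008
31701212726688 1871263420433

√287 → a₀=16, period (1,15,1,32); ℓ=4 even so k=3
i=0: a=16 ⇒ p=16, q=1
…
i=2: a=15 ⇒ p=271, q=16
i=3: a=1 ⇒ p=288, q=17
(x₁, y₁) = (288, 17);  288² − 287·17² = 1 ✓
(288+17√287)^2 = 165887 + 9792√287
(288+17√287)^3 = 95550624 + 5640175√287
(288+17√287)^4 = 55036993537 + 3248731008√287
(288+17√287)^5 = 31701212726688 + 1871263420433√287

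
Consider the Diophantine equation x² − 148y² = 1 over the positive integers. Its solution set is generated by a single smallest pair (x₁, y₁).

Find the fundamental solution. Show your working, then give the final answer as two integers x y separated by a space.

√148 → a₀=12, period (6,24); ℓ=2 even so k=1
a_0=12:  p_0=12·1+0=12,  q_0=12·0+1=1
a_1=6:  p_1=6·12+1=73,  q_1=6·1+0=6
fundamental: x₁=73, y₁=6  (since 5329 − 148·36 = 1)

73 6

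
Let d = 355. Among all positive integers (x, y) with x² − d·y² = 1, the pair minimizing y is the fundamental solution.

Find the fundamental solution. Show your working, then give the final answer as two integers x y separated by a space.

954809 50676

√355 = [18; 1,5,3,3,1,6,1,3,3,5,1,36, …], period ℓ=12 (even) → k=11
i=0: a=18 ⇒ p=18, q=1
i=1: a=1 ⇒ p=19, q=1
i=2: a=5 ⇒ p=113, q=6
…
i=5: a=1 ⇒ p=1545, q=82
…
i=7: a=1 ⇒ p=12002, q=637
i=8: a=3 ⇒ p=46463, q=2466
…
i=10: a=5 ⇒ p=803418, q=42641
i=11: a=1 ⇒ p=954809, q=50676
fundamental: x₁=954809, y₁=50676  (since 911660226481 − 355·2568056976 = 1)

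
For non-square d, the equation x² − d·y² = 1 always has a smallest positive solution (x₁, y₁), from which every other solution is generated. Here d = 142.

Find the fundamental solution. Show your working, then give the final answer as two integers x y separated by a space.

√142 → a₀=11, period (1,10,1,22); ℓ=4 even so k=3
step 0: (11, 1)  from 11·(1,0) + (0,1)
step 1: (12, 1)  from 1·(11,1) + (1,0)
step 2: (131, 11)  from 10·(12,1) + (11,1)
step 3: (143, 12)  from 1·(131,11) + (12,1)
→ (143, 12).  Check: 143²=20449, 142·12²=20448, difference 1.

143 12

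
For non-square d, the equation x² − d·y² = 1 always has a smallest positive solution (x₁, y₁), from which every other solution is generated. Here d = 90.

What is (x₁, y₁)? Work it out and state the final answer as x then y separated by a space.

√90 → a₀=9, period (2,18); ℓ=2 even so k=1
step 0: (9, 1)  from 9·(1,0) + (0,1)
step 1: (19, 2)  from 2·(9,1) + (1,0)
fundamental: x₁=19, y₁=2  (since 361 − 90·4 = 1)

19 2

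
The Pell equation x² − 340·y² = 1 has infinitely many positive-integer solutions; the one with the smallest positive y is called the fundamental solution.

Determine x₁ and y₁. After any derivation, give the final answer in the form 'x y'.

285769 15498

[18; 2,3,1,1,1,…,3,2,36] for √340; ℓ=14 ⇒ convergent index 13
step 0: (18, 1)  from 18·(1,0) + (0,1)
step 1: (37, 2)  from 2·(18,1) + (1,0)
…
step 3: (166, 9)  from 1·(129,7) + (37,2)
step 4: (295, 16)  from 1·(166,9) + (129,7)
…
step 8: (7265, 394)  from 1·(6509,353) + (756,41)
step 9: (13774, 747)  from 1·(7265,394) + (6509,353)
…
step 11: (34813, 1888)  from 1·(21039,1141) + (13774,747)
step 12: (125478, 6805)  from 3·(34813,1888) + (21039,1141)
step 13: (285769, 15498)  from 2·(125478,6805) + (34813,1888)
fundamental: x₁=285769, y₁=15498  (since 81663921361 − 340·240188004 = 1)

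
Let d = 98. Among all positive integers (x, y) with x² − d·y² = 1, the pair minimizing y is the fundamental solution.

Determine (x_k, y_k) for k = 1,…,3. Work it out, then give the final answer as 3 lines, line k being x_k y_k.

99 10
19601 1980
3880899 392030

[9; 1,8,1,18] for √98; ℓ=4 ⇒ convergent index 3
a_0=9:  p_0=9·1+0=9,  q_0=9·0+1=1
a_1=1:  p_1=1·9+1=10,  q_1=1·1+0=1
a_2=8:  p_2=8·10+9=89,  q_2=8·1+1=9
a_3=1:  p_3=1·89+10=99,  q_3=1·9+1=10
→ (99, 10).  Check: 99²=9801, 98·10²=9800, difference 1.
k=2:  x_2 = 99·99+98·10·10 = 19601,  y_2 = 99·10+10·99 = 1980
k=3:  x_3 = 99·19601+98·10·1980 = 3880899,  y_3 = 99·1980+10·19601 = 392030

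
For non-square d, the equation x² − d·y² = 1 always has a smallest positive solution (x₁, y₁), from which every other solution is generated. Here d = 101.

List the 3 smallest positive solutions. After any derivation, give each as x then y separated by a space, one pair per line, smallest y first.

√101 → a₀=10, period (20); ℓ=1 odd so k=1
i=0: a=10 ⇒ p=10, q=1
i=1: a=20 ⇒ p=201, q=20
→ (201, 20).  Check: 201²=40401, 101·20²=40400, difference 1.
n=2: (201,20)∘(201,20) = (201·201+101·20·20, 201·20+20·201) = (80801,8040)
n=3: (80801,8040)∘(201,20) = (201·80801+101·20·8040, 201·8040+20·80801) = (32481801,3232060)

201 20
80801 8040
32481801 3232060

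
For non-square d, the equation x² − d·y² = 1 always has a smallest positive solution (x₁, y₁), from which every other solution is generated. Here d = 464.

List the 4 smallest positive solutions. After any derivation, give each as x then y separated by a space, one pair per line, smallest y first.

√464 → a₀=21, period (1,1,5,1,1,1,5,1,1,42); ℓ=10 even so k=9
k=0  a_k=21  p_k/q_k = 21/1
k=1  a_k=1  p_k/q_k = 22/1
…
k=3  a_k=5  p_k/q_k = 237/11
k=4  a_k=1  p_k/q_k = 280/13
k=5  a_k=1  p_k/q_k = 517/24
k=6  a_k=1  p_k/q_k = 797/37
k=7  a_k=5  p_k/q_k = 4502/209
k=8  a_k=1  p_k/q_k = 5299/246
k=9  a_k=1  p_k/q_k = 9801/455
→ (9801, 455).  Check: 9801²=96059601, 464·455²=96059600, difference 1.
k=2:  x_2 = 9801·9801+464·455·455 = 192119201,  y_2 = 9801·455+455·9801 = 8918910
k=3:  x_3 = 9801·192119201+464·455·8918910 = 3765920568201,  y_3 = 9801·8918910+455·192119201 = 174828473365
k=4:  x_4 = 9801·3765920568201+464·455·174828473365 = 73819574785756801,  y_4 = 9801·174828473365+455·3765920568201 = 3426987725981820

9801 455
192119201 8918910
3765920568201 174828473365
73819574785756801 3426987725981820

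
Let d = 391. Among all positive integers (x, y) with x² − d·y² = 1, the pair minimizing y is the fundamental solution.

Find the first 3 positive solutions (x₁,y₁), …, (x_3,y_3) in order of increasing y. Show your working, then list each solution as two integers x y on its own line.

[19; 1,3,2,2,1,…,3,1,38] for √391; ℓ=16 ⇒ convergent index 15
i=0: a=19 ⇒ p=19, q=1
…
i=7: a=2 ⇒ p=2709, q=137
i=8: a=19 ⇒ p=52519, q=2656
…
i=10: a=1 ⇒ p=160266, q=8105
i=11: a=1 ⇒ p=268013, q=13554
i=12: a=2 ⇒ p=696292, q=35213
i=13: a=2 ⇒ p=1660597, q=83980
i=14: a=3 ⇒ p=5678083, q=287153
i=15: a=1 ⇒ p=7338680, q=371133
(x₁, y₁) = (7338680, 371133);  7338680² − 391·371133² = 1 ✓
n=2: (7338680,371133)∘(7338680,371133) = (7338680·7338680+391·371133·371133, 7338680·371133+371133·7338680) = (107712448284799,5447252648880)
n=3: (107712448284799,5447252648880)∘(7338680,371133) = (7338680·107712448284799+391·371133·5447252648880, 7338680·5447252648880+371133·107712448284799) = (1580934379957370111960,79951288138564985667)

7338680 371133
107712448284799 5447252648880
1580934379957370111960 79951288138564985667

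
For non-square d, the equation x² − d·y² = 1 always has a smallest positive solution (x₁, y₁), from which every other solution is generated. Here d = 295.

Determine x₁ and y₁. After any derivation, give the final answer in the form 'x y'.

√295 = [17; 5,1,2,3,2,6,2,3,2,1,5,34, …], period ℓ=12 (even) → k=11
i=0: a=17 ⇒ p=17, q=1
…
i=2: a=1 ⇒ p=103, q=6
i=3: a=2 ⇒ p=292, q=17
…
i=6: a=6 ⇒ p=14479, q=843
i=7: a=2 ⇒ p=31208, q=1817
i=8: a=3 ⇒ p=108103, q=6294
…
i=10: a=1 ⇒ p=355517, q=20699
i=11: a=5 ⇒ p=2024999, q=117900
(x₁, y₁) = (2024999, 117900);  2024999² − 295·117900² = 1 ✓

2024999 117900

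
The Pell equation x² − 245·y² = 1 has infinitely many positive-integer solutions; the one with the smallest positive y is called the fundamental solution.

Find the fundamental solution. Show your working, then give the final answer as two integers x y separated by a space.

51841 3312

√245 = [15; 1,1,1,7,6,7,1,1,1,30, …], period ℓ=10 (even) → k=9
a_0=15:  p_0=15·1+0=15,  q_0=15·0+1=1
a_1=1:  p_1=1·15+1=16,  q_1=1·1+0=1
…
a_7=1:  p_7=1·15809+2207=18016,  q_7=1·1010+141=1151
a_8=1:  p_8=1·18016+15809=33825,  q_8=1·1151+1010=2161
a_9=1:  p_9=1·33825+18016=51841,  q_9=1·2161+1151=3312
→ (51841, 3312).  Check: 51841²=2687489281, 245·3312²=2687489280, difference 1.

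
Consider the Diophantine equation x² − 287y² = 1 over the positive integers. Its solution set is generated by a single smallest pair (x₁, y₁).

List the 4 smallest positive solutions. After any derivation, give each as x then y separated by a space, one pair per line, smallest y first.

288 17
165887 9792
95550624 5640175
55036993537 3248731008

[16; 1,15,1,32] for √287; ℓ=4 ⇒ convergent index 3
i=0: a=16 ⇒ p=16, q=1
i=1: a=1 ⇒ p=17, q=1
i=2: a=15 ⇒ p=271, q=16
i=3: a=1 ⇒ p=288, q=17
→ (288, 17).  Check: 288²=82944, 287·17²=82943, difference 1.
(288+17√287)^2 = 165887 + 9792√287
(288+17√287)^3 = 95550624 + 5640175√287
(288+17√287)^4 = 55036993537 + 3248731008√287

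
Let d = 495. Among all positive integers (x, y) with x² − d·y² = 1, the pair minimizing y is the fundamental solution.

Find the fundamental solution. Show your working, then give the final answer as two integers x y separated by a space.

d=495: √d = [22; 4,44] (ℓ=2, even), read p_1/q_1
i=0: a=22 ⇒ p=22, q=1
i=1: a=4 ⇒ p=89, q=4
fundamental: x₁=89, y₁=4  (since 7921 − 495·16 = 1)

89 4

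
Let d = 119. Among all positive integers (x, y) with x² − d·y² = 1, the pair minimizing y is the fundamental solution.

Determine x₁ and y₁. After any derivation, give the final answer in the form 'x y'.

[10; 1,9,1,20] for √119; ℓ=4 ⇒ convergent index 3
step 0: (10, 1)  from 10·(1,0) + (0,1)
…
step 2: (109, 10)  from 9·(11,1) + (10,1)
step 3: (120, 11)  from 1·(109,10) + (11,1)
→ (120, 11).  Check: 120²=14400, 119·11²=14399, difference 1.

120 11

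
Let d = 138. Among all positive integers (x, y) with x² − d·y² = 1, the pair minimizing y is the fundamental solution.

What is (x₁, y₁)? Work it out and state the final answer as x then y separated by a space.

47 4

[11; 1,2,1,22] for √138; ℓ=4 ⇒ convergent index 3
a_0=11:  p_0=11·1+0=11,  q_0=11·0+1=1
…
a_2=2:  p_2=2·12+11=35,  q_2=2·1+1=3
a_3=1:  p_3=1·35+12=47,  q_3=1·3+1=4
(x₁, y₁) = (47, 4);  47² − 138·4² = 1 ✓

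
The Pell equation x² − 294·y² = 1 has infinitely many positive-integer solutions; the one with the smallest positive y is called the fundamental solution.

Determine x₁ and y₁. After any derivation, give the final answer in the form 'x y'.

√294 → a₀=17, period (6,1,4,1,6,34); ℓ=6 even so k=5
i=0: a=17 ⇒ p=17, q=1
i=1: a=6 ⇒ p=103, q=6
i=2: a=1 ⇒ p=120, q=7
i=3: a=4 ⇒ p=583, q=34
i=4: a=1 ⇒ p=703, q=41
i=5: a=6 ⇒ p=4801, q=280
fundamental: x₁=4801, y₁=280  (since 23049601 − 294·78400 = 1)

4801 280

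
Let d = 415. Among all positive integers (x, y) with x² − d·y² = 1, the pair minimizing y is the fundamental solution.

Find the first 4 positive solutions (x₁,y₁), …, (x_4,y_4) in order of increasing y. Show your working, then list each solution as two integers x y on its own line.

18412804 903849
678062702284831 33284788965192
24970071273761872339444 1225732590794885332887
919538056459614718055705397121 45138347901436822389057205104

[20; 2,1,2,4,6,…,1,2,40] for √415; ℓ=16 ⇒ convergent index 15
i=0: a=20 ⇒ p=20, q=1
i=1: a=2 ⇒ p=41, q=2
i=2: a=1 ⇒ p=61, q=3
i=3: a=2 ⇒ p=163, q=8
…
i=10: a=1 ⇒ p=77473, q=3803
i=11: a=6 ⇒ p=508372, q=24955
…
i=13: a=2 ⇒ p=4730294, q=232201
i=14: a=1 ⇒ p=6841255, q=335824
i=15: a=2 ⇒ p=18412804, q=903849
fundamental: x₁=18412804, y₁=903849  (since 339031351142416 − 415·816943014801 = 1)
n=2: (18412804,903849)∘(18412804,903849) = (18412804·18412804+415·903849·903849, 18412804·903849+903849·18412804) = (678062702284831,33284788965192)
n=3: (678062702284831,33284788965192)∘(18412804,903849) = (18412804·678062702284831+415·903849·33284788965192, 18412804·33284788965192+903849·678062702284831) = (24970071273761872339444,1225732590794885332887)
n=4: (24970071273761872339444,1225732590794885332887)∘(18412804,903849) = (18412804·24970071273761872339444+415·903849·1225732590794885332887, 18412804·1225732590794885332887+903849·24970071273761872339444) = (919538056459614718055705397121,45138347901436822389057205104)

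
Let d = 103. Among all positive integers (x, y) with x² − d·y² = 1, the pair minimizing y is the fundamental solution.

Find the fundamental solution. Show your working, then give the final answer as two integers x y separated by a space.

227528 22419

[10; 6,1,2,1,1,9,1,1,2,1,6,20] for √103; ℓ=12 ⇒ convergent index 11
step 0: (10, 1)  from 10·(1,0) + (0,1)
step 1: (61, 6)  from 6·(10,1) + (1,0)
step 2: (71, 7)  from 1·(61,6) + (10,1)
…
step 4: (274, 27)  from 1·(203,20) + (71,7)
step 5: (477, 47)  from 1·(274,27) + (203,20)
step 6: (4567, 450)  from 9·(477,47) + (274,27)
…
step 8: (9611, 947)  from 1·(5044,497) + (4567,450)
step 9: (24266, 2391)  from 2·(9611,947) + (5044,497)
step 10: (33877, 3338)  from 1·(24266,2391) + (9611,947)
step 11: (227528, 22419)  from 6·(33877,3338) + (24266,2391)
(x₁, y₁) = (227528, 22419);  227528² − 103·22419² = 1 ✓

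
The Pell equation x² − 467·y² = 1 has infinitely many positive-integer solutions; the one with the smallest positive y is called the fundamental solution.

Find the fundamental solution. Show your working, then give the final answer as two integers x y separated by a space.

1625626 75225

[21; 1,1,1,1,3,…,1,1,42] for √467; ℓ=14 ⇒ convergent index 13
i=0: a=21 ⇒ p=21, q=1
i=1: a=1 ⇒ p=22, q=1
i=2: a=1 ⇒ p=43, q=2
i=3: a=1 ⇒ p=65, q=3
i=4: a=1 ⇒ p=108, q=5
…
i=6: a=3 ⇒ p=1275, q=59
i=7: a=21 ⇒ p=27164, q=1257
i=8: a=3 ⇒ p=82767, q=3830
i=9: a=3 ⇒ p=275465, q=12747
…
i=12: a=1 ⇒ p=991929, q=45901
i=13: a=1 ⇒ p=1625626, q=75225
→ (1625626, 75225).  Check: 1625626²=2642659891876, 467·75225²=2642659891875, difference 1.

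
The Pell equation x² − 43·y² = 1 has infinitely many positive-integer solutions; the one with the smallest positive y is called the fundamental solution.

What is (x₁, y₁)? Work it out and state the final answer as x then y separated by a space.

3482 531

d=43: √d = [6; 1,1,3,1,5,1,3,1,1,12] (ℓ=10, even), read p_9/q_9
a_0=6:  p_0=6·1+0=6,  q_0=6·0+1=1
a_1=1:  p_1=1·6+1=7,  q_1=1·1+0=1
…
a_3=3:  p_3=3·13+7=46,  q_3=3·2+1=7
…
a_5=5:  p_5=5·59+46=341,  q_5=5·9+7=52
a_6=1:  p_6=1·341+59=400,  q_6=1·52+9=61
…
a_8=1:  p_8=1·1541+400=1941,  q_8=1·235+61=296
a_9=1:  p_9=1·1941+1541=3482,  q_9=1·296+235=531
fundamental: x₁=3482, y₁=531  (since 12124324 − 43·281961 = 1)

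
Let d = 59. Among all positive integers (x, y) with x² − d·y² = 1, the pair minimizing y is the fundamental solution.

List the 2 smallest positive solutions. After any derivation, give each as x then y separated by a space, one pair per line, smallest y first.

530 69
561799 73140

√59 → a₀=7, period (1,2,7,2,1,14); ℓ=6 even so k=5
step 0: (7, 1)  from 7·(1,0) + (0,1)
step 1: (8, 1)  from 1·(7,1) + (1,0)
…
step 3: (169, 22)  from 7·(23,3) + (8,1)
step 4: (361, 47)  from 2·(169,22) + (23,3)
step 5: (530, 69)  from 1·(361,47) + (169,22)
→ (530, 69).  Check: 530²=280900, 59·69²=280899, difference 1.
n=2: (530,69)∘(530,69) = (530·530+59·69·69, 530·69+69·530) = (561799,73140)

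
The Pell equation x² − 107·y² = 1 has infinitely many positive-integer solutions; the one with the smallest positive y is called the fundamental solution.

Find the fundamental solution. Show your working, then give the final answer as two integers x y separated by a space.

962 93

√107 = [10; 2,1,9,1,2,20, …], period ℓ=6 (even) → k=5
i=0: a=10 ⇒ p=10, q=1
i=1: a=2 ⇒ p=21, q=2
i=2: a=1 ⇒ p=31, q=3
i=3: a=9 ⇒ p=300, q=29
i=4: a=1 ⇒ p=331, q=32
i=5: a=2 ⇒ p=962, q=93
→ (962, 93).  Check: 962²=925444, 107·93²=925443, difference 1.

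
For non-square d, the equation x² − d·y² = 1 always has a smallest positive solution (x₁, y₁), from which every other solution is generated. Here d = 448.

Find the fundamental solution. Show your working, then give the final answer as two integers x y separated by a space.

127 6

d=448: √d = [21; 6,42] (ℓ=2, even), read p_1/q_1
i=0: a=21 ⇒ p=21, q=1
i=1: a=6 ⇒ p=127, q=6
fundamental: x₁=127, y₁=6  (since 16129 − 448·36 = 1)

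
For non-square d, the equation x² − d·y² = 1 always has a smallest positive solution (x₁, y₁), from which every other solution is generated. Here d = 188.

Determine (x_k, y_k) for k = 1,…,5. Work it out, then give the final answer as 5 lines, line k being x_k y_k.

4607 336
42448897 3095904
391124132351 28525659120
3603817713033217 262835420035776
33205576016763929087 2421765531683980944

√188 → a₀=13, period (1,2,2,6,2,2,1,26); ℓ=8 even so k=7
k=0  a_k=13  p_k/q_k = 13/1
…
k=4  a_k=6  p_k/q_k = 617/45
k=5  a_k=2  p_k/q_k = 1330/97
k=6  a_k=2  p_k/q_k = 3277/239
k=7  a_k=1  p_k/q_k = 4607/336
fundamental: x₁=4607, y₁=336  (since 21224449 − 188·112896 = 1)
k=2:  x_2 = 4607·4607+188·336·336 = 42448897,  y_2 = 4607·336+336·4607 = 3095904
k=3:  x_3 = 4607·42448897+188·336·3095904 = 391124132351,  y_3 = 4607·3095904+336·42448897 = 28525659120
k=4:  x_4 = 4607·391124132351+188·336·28525659120 = 3603817713033217,  y_4 = 4607·28525659120+336·391124132351 = 262835420035776
k=5:  x_5 = 4607·3603817713033217+188·336·262835420035776 = 33205576016763929087,  y_5 = 4607·262835420035776+336·3603817713033217 = 2421765531683980944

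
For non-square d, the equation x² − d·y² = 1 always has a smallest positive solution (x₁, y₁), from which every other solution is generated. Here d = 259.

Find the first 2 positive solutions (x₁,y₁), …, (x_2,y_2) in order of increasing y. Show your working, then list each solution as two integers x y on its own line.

√259 = [16; 10,1,2,3,4,3,2,1,10,32, …], period ℓ=10 (even) → k=9
step 0: (16, 1)  from 16·(1,0) + (0,1)
…
step 8: (79196, 4921)  from 1·(55265,3434) + (23931,1487)
step 9: (847225, 52644)  from 10·(79196,4921) + (55265,3434)
→ (847225, 52644).  Check: 847225²=717790200625, 259·52644²=717790200624, difference 1.
(847225+52644√259)^2 = 1435580401249 + 89202625800√259

847225 52644
1435580401249 89202625800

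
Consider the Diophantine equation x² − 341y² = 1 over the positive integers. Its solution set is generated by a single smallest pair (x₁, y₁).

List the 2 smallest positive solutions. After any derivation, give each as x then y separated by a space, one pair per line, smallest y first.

10626551 575460
225847172311201 12230310076920

√341 → a₀=18, period (2,6,1,8,2,…,6,2,36); ℓ=14 even so k=13
k=0  a_k=18  p_k/q_k = 18/1
…
k=2  a_k=6  p_k/q_k = 240/13
…
k=5  a_k=2  p_k/q_k = 5189/281
k=6  a_k=1  p_k/q_k = 7645/414
…
k=8  a_k=1  p_k/q_k = 28124/1523
…
k=11  a_k=1  p_k/q_k = 718667/38918
k=12  a_k=6  p_k/q_k = 4953942/268271
k=13  a_k=2  p_k/q_k = 10626551/575460
fundamental: x₁=10626551, y₁=575460  (since 112923586155601 − 341·331154211600 = 1)
(x_2, y_2) = (10626551·10626551 + 341·575460·575460, 10626551·575460 + 575460·10626551) = (225847172311201, 12230310076920)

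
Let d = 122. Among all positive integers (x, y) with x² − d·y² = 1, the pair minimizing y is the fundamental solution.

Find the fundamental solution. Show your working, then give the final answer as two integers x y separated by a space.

√122 → a₀=11, period (22); ℓ=1 odd so k=1
i=0: a=11 ⇒ p=11, q=1
i=1: a=22 ⇒ p=243, q=22
(x₁, y₁) = (243, 22);  243² − 122·22² = 1 ✓

243 22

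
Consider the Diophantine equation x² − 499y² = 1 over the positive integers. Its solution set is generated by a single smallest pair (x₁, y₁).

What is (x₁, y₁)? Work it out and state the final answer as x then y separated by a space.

√499 = [22; 2,1,21,1,2,44, …], period ℓ=6 (even) → k=5
i=0: a=22 ⇒ p=22, q=1
…
i=3: a=21 ⇒ p=1452, q=65
i=4: a=1 ⇒ p=1519, q=68
i=5: a=2 ⇒ p=4490, q=201
fundamental: x₁=4490, y₁=201  (since 20160100 − 499·40401 = 1)

4490 201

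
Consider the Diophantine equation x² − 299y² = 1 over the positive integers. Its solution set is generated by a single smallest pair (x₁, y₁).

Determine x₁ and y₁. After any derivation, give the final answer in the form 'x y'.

415 24

[17; 3,2,3,34] for √299; ℓ=4 ⇒ convergent index 3
a_0=17:  p_0=17·1+0=17,  q_0=17·0+1=1
…
a_2=2:  p_2=2·52+17=121,  q_2=2·3+1=7
a_3=3:  p_3=3·121+52=415,  q_3=3·7+3=24
→ (415, 24).  Check: 415²=172225, 299·24²=172224, difference 1.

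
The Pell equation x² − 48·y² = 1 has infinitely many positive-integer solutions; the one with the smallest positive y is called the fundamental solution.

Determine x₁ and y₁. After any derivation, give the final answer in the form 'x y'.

7 1

√48 = [6; 1,12, …], period ℓ=2 (even) → k=1
step 0: (6, 1)  from 6·(1,0) + (0,1)
step 1: (7, 1)  from 1·(6,1) + (1,0)
(x₁, y₁) = (7, 1);  7² − 48·1² = 1 ✓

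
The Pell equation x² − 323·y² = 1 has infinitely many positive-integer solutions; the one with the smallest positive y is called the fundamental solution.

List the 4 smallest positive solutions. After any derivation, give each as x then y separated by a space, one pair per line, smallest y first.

√323 = [17; 1,34, …], period ℓ=2 (even) → k=1
k=0  a_k=17  p_k/q_k = 17/1
k=1  a_k=1  p_k/q_k = 18/1
→ (18, 1).  Check: 18²=324, 323·1²=323, difference 1.
n=2: (18,1)∘(18,1) = (18·18+323·1·1, 18·1+1·18) = (647,36)
n=3: (647,36)∘(18,1) = (18·647+323·1·36, 18·36+1·647) = (23274,1295)
n=4: (23274,1295)∘(18,1) = (18·23274+323·1·1295, 18·1295+1·23274) = (837217,46584)

18 1
647 36
23274 1295
837217 46584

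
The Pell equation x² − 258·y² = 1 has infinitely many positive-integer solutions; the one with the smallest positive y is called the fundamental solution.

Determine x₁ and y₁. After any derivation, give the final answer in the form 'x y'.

d=258: √d = [16; 16,32] (ℓ=2, even), read p_1/q_1
i=0: a=16 ⇒ p=16, q=1
i=1: a=16 ⇒ p=257, q=16
(x₁, y₁) = (257, 16);  257² − 258·16² = 1 ✓

257 16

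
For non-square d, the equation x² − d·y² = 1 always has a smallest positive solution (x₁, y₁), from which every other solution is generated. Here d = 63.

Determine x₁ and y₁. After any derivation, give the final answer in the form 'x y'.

d=63: √d = [7; 1,14] (ℓ=2, even), read p_1/q_1
step 0: (7, 1)  from 7·(1,0) + (0,1)
step 1: (8, 1)  from 1·(7,1) + (1,0)
fundamental: x₁=8, y₁=1  (since 64 − 63·1 = 1)

8 1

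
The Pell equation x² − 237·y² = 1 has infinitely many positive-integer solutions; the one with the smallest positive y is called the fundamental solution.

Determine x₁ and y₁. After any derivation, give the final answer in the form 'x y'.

[15; 2,1,1,7,10,7,1,1,2,30] for √237; ℓ=10 ⇒ convergent index 9
a_0=15:  p_0=15·1+0=15,  q_0=15·0+1=1
…
a_2=1:  p_2=1·31+15=46,  q_2=1·2+1=3
…
a_5=10:  p_5=10·585+77=5927,  q_5=10·38+5=385
…
a_8=1:  p_8=1·48001+42074=90075,  q_8=1·3118+2733=5851
a_9=2:  p_9=2·90075+48001=228151,  q_9=2·5851+3118=14820
fundamental: x₁=228151, y₁=14820  (since 52052878801 − 237·219632400 = 1)

228151 14820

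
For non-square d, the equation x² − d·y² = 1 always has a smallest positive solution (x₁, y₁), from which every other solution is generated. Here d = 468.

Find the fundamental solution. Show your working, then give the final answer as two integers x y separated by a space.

649 30

d=468: √d = [21; 1,1,1,2,1,1,1,42] (ℓ=8, even), read p_7/q_7
a_0=21:  p_0=21·1+0=21,  q_0=21·0+1=1
a_1=1:  p_1=1·21+1=22,  q_1=1·1+0=1
a_2=1:  p_2=1·22+21=43,  q_2=1·1+1=2
a_3=1:  p_3=1·43+22=65,  q_3=1·2+1=3
a_4=2:  p_4=2·65+43=173,  q_4=2·3+2=8
…
a_6=1:  p_6=1·238+173=411,  q_6=1·11+8=19
a_7=1:  p_7=1·411+238=649,  q_7=1·19+11=30
→ (649, 30).  Check: 649²=421201, 468·30²=421200, difference 1.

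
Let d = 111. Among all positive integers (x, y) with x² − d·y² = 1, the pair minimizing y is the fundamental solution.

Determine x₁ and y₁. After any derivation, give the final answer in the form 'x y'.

295 28

[10; 1,1,6,1,1,20] for √111; ℓ=6 ⇒ convergent index 5
i=0: a=10 ⇒ p=10, q=1
i=1: a=1 ⇒ p=11, q=1
i=2: a=1 ⇒ p=21, q=2
…
i=4: a=1 ⇒ p=158, q=15
i=5: a=1 ⇒ p=295, q=28
(x₁, y₁) = (295, 28);  295² − 111·28² = 1 ✓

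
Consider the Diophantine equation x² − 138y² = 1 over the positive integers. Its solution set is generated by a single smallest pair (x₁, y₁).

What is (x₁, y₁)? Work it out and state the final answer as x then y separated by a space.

[11; 1,2,1,22] for √138; ℓ=4 ⇒ convergent index 3
step 0: (11, 1)  from 11·(1,0) + (0,1)
…
step 2: (35, 3)  from 2·(12,1) + (11,1)
step 3: (47, 4)  from 1·(35,3) + (12,1)
fundamental: x₁=47, y₁=4  (since 2209 − 138·16 = 1)

47 4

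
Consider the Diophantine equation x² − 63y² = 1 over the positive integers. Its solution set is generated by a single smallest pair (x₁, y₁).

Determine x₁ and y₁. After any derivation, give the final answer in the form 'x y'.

8 1

d=63: √d = [7; 1,14] (ℓ=2, even), read p_1/q_1
k=0  a_k=7  p_k/q_k = 7/1
k=1  a_k=1  p_k/q_k = 8/1
fundamental: x₁=8, y₁=1  (since 64 − 63·1 = 1)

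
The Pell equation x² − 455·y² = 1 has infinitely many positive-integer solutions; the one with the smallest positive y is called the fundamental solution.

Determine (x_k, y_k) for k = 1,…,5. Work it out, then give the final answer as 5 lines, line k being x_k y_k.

64 3
8191 384
1048384 49149
134184961 6290688
17174626624 805158915

[21; 3,42] for √455; ℓ=2 ⇒ convergent index 1
k=0  a_k=21  p_k/q_k = 21/1
k=1  a_k=3  p_k/q_k = 64/3
fundamental: x₁=64, y₁=3  (since 4096 − 455·9 = 1)
k=2:  x_2 = 64·64+455·3·3 = 8191,  y_2 = 64·3+3·64 = 384
k=3:  x_3 = 64·8191+455·3·384 = 1048384,  y_3 = 64·384+3·8191 = 49149
k=4:  x_4 = 64·1048384+455·3·49149 = 134184961,  y_4 = 64·49149+3·1048384 = 6290688
k=5:  x_5 = 64·134184961+455·3·6290688 = 17174626624,  y_5 = 64·6290688+3·134184961 = 805158915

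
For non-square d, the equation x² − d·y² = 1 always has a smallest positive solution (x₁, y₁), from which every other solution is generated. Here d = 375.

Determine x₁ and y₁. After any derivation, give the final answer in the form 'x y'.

√375 = [19; 2,1,2,1,5,1,2,1,2,38, …], period ℓ=10 (even) → k=9
step 0: (19, 1)  from 19·(1,0) + (0,1)
step 1: (39, 2)  from 2·(19,1) + (1,0)
step 2: (58, 3)  from 1·(39,2) + (19,1)
step 3: (155, 8)  from 2·(58,3) + (39,2)
…
step 5: (1220, 63)  from 5·(213,11) + (155,8)
step 6: (1433, 74)  from 1·(1220,63) + (213,11)
step 7: (4086, 211)  from 2·(1433,74) + (1220,63)
step 8: (5519, 285)  from 1·(4086,211) + (1433,74)
step 9: (15124, 781)  from 2·(5519,285) + (4086,211)
→ (15124, 781).  Check: 15124²=228735376, 375·781²=228735375, difference 1.

15124 781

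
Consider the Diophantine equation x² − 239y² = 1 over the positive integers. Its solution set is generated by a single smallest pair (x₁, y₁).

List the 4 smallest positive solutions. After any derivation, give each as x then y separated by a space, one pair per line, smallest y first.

6195120 400729
76759023628799 4965128484960
951062724926484326640 61519133559490389671
11783895416893046404284364801 762236829394135240588726080

d=239: √d = [15; 2,5,1,2,4,15,4,2,1,5,2,30] (ℓ=12, even), read p_11/q_11
a_0=15:  p_0=15·1+0=15,  q_0=15·0+1=1
a_1=2:  p_1=2·15+1=31,  q_1=2·1+0=2
…
a_3=1:  p_3=1·170+31=201,  q_3=1·11+2=13
a_4=2:  p_4=2·201+170=572,  q_4=2·13+11=37
a_5=4:  p_5=4·572+201=2489,  q_5=4·37+13=161
a_6=15:  p_6=15·2489+572=37907,  q_6=15·161+37=2452
a_7=4:  p_7=4·37907+2489=154117,  q_7=4·2452+161=9969
…
a_10=5:  p_10=5·500258+346141=2847431,  q_10=5·32359+22390=184185
a_11=2:  p_11=2·2847431+500258=6195120,  q_11=2·184185+32359=400729
fundamental: x₁=6195120, y₁=400729  (since 38379511814400 − 239·160583731441 = 1)
k=2:  x_2 = 6195120·6195120+239·400729·400729 = 76759023628799,  y_2 = 6195120·400729+400729·6195120 = 4965128484960
k=3:  x_3 = 6195120·76759023628799+239·400729·4965128484960 = 951062724926484326640,  y_3 = 6195120·4965128484960+400729·76759023628799 = 61519133559490389671
k=4:  x_4 = 6195120·951062724926484326640+239·400729·61519133559490389671 = 11783895416893046404284364801,  y_4 = 6195120·61519133559490389671+400729·951062724926484326640 = 762236829394135240588726080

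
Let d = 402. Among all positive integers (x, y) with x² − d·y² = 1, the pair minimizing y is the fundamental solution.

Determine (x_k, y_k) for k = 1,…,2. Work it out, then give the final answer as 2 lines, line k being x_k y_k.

[20; 20,40] for √402; ℓ=2 ⇒ convergent index 1
i=0: a=20 ⇒ p=20, q=1
i=1: a=20 ⇒ p=401, q=20
(x₁, y₁) = (401, 20);  401² − 402·20² = 1 ✓
(401+20√402)^2 = 321601 + 16040√402

401 20
321601 16040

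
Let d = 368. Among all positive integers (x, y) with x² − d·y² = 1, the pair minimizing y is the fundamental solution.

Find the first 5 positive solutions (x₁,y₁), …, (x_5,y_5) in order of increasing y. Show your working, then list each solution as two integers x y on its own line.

1151 60
2649601 138120
6099380351 317952180
14040770918401 731925780240
32321848554778751 1684892828160300

√368 → a₀=19, period (5,2,5,38); ℓ=4 even so k=3
k=0  a_k=19  p_k/q_k = 19/1
…
k=2  a_k=2  p_k/q_k = 211/11
k=3  a_k=5  p_k/q_k = 1151/60
(x₁, y₁) = (1151, 60);  1151² − 368·60² = 1 ✓
(1151+60√368)^2 = 2649601 + 138120√368
(1151+60√368)^3 = 6099380351 + 317952180√368
(1151+60√368)^4 = 14040770918401 + 731925780240√368
(1151+60√368)^5 = 32321848554778751 + 1684892828160300√368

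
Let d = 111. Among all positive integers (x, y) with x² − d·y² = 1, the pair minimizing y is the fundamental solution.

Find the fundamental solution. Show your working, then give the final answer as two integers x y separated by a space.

√111 → a₀=10, period (1,1,6,1,1,20); ℓ=6 even so k=5
step 0: (10, 1)  from 10·(1,0) + (0,1)
step 1: (11, 1)  from 1·(10,1) + (1,0)
step 2: (21, 2)  from 1·(11,1) + (10,1)
step 3: (137, 13)  from 6·(21,2) + (11,1)
step 4: (158, 15)  from 1·(137,13) + (21,2)
step 5: (295, 28)  from 1·(158,15) + (137,13)
fundamental: x₁=295, y₁=28  (since 87025 − 111·784 = 1)

295 28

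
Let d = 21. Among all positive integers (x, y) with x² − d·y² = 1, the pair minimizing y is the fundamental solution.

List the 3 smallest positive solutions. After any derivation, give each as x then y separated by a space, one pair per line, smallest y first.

55 12
6049 1320
665335 145188

√21 → a₀=4, period (1,1,2,1,1,8); ℓ=6 even so k=5
k=0  a_k=4  p_k/q_k = 4/1
k=1  a_k=1  p_k/q_k = 5/1
k=2  a_k=1  p_k/q_k = 9/2
k=3  a_k=2  p_k/q_k = 23/5
k=4  a_k=1  p_k/q_k = 32/7
k=5  a_k=1  p_k/q_k = 55/12
fundamental: x₁=55, y₁=12  (since 3025 − 21·144 = 1)
n=2: (55,12)∘(55,12) = (55·55+21·12·12, 55·12+12·55) = (6049,1320)
n=3: (6049,1320)∘(55,12) = (55·6049+21·12·1320, 55·1320+12·6049) = (665335,145188)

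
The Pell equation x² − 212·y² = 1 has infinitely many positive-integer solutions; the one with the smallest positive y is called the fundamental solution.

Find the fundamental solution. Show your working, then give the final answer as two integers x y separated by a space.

66249 4550

d=212: √d = [14; 1,1,3,1,1,…,1,1,28] (ℓ=14, even), read p_13/q_13
step 0: (14, 1)  from 14·(1,0) + (0,1)
step 1: (15, 1)  from 1·(14,1) + (1,0)
…
step 3: (102, 7)  from 3·(29,2) + (15,1)
step 4: (131, 9)  from 1·(102,7) + (29,2)
step 5: (233, 16)  from 1·(131,9) + (102,7)
step 6: (364, 25)  from 1·(233,16) + (131,9)
step 7: (2417, 166)  from 6·(364,25) + (233,16)
step 8: (2781, 191)  from 1·(2417,166) + (364,25)
step 9: (5198, 357)  from 1·(2781,191) + (2417,166)
step 10: (7979, 548)  from 1·(5198,357) + (2781,191)
step 11: (29135, 2001)  from 3·(7979,548) + (5198,357)
step 12: (37114, 2549)  from 1·(29135,2001) + (7979,548)
step 13: (66249, 4550)  from 1·(37114,2549) + (29135,2001)
→ (66249, 4550).  Check: 66249²=4388930001, 212·4550²=4388930000, difference 1.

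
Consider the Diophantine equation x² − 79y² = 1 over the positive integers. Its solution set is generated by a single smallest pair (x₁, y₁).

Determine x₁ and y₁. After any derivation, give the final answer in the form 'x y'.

√79 → a₀=8, period (1,7,1,16); ℓ=4 even so k=3
k=0  a_k=8  p_k/q_k = 8/1
…
k=2  a_k=7  p_k/q_k = 71/8
k=3  a_k=1  p_k/q_k = 80/9
(x₁, y₁) = (80, 9);  80² − 79·9² = 1 ✓

80 9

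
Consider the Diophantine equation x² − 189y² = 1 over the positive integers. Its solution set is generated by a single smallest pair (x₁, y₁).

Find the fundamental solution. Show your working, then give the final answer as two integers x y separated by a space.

55 4

√189 → a₀=13, period (1,2,1,26); ℓ=4 even so k=3
step 0: (13, 1)  from 13·(1,0) + (0,1)
…
step 2: (41, 3)  from 2·(14,1) + (13,1)
step 3: (55, 4)  from 1·(41,3) + (14,1)
(x₁, y₁) = (55, 4);  55² − 189·4² = 1 ✓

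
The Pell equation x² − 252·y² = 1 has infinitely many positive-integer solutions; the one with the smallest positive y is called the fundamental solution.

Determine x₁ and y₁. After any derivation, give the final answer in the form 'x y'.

127 8

√252 → a₀=15, period (1,6,1,30); ℓ=4 even so k=3
step 0: (15, 1)  from 15·(1,0) + (0,1)
step 1: (16, 1)  from 1·(15,1) + (1,0)
step 2: (111, 7)  from 6·(16,1) + (15,1)
step 3: (127, 8)  from 1·(111,7) + (16,1)
fundamental: x₁=127, y₁=8  (since 16129 − 252·64 = 1)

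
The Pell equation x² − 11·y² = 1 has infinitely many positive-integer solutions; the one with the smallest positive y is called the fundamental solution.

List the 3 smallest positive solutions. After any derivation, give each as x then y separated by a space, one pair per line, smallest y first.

10 3
199 60
3970 1197

√11 → a₀=3, period (3,6); ℓ=2 even so k=1
a_0=3:  p_0=3·1+0=3,  q_0=3·0+1=1
a_1=3:  p_1=3·3+1=10,  q_1=3·1+0=3
fundamental: x₁=10, y₁=3  (since 100 − 11·9 = 1)
(x_2, y_2) = (10·10 + 11·3·3, 10·3 + 3·10) = (199, 60)
(x_3, y_3) = (10·199 + 11·3·60, 10·60 + 3·199) = (3970, 1197)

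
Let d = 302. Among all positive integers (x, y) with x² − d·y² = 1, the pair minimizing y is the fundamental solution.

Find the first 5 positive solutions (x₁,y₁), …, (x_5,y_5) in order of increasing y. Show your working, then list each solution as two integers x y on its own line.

4276623 246092
36579008568257 2104885414632
312869258720405635599 18003602753159249380
2676047735673238042056036097 153989243234046232237072848
22888894590955867721004902116885263 1317107878734614996094061229615228

√302 → a₀=17, period (2,1,1,1,4,…,1,2,34); ℓ=16 even so k=15
k=0  a_k=17  p_k/q_k = 17/1
k=1  a_k=2  p_k/q_k = 35/2
…
k=3  a_k=1  p_k/q_k = 87/5
k=4  a_k=1  p_k/q_k = 139/8
k=5  a_k=4  p_k/q_k = 643/37
k=6  a_k=2  p_k/q_k = 1425/82
…
k=8  a_k=16  p_k/q_k = 34513/1986
k=9  a_k=1  p_k/q_k = 36581/2105
k=10  a_k=2  p_k/q_k = 107675/6196
…
k=14  a_k=1  p_k/q_k = 1617193/93059
k=15  a_k=2  p_k/q_k = 4276623/246092
(x₁, y₁) = (4276623, 246092);  4276623² − 302·246092² = 1 ✓
(4276623+246092√302)^2 = 36579008568257 + 2104885414632√302
(4276623+246092√302)^3 = 312869258720405635599 + 18003602753159249380√302
(4276623+246092√302)^4 = 2676047735673238042056036097 + 153989243234046232237072848√302
(4276623+246092√302)^5 = 22888894590955867721004902116885263 + 1317107878734614996094061229615228√302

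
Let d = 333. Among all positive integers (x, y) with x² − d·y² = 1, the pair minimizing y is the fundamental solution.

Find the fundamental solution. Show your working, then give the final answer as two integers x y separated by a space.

d=333: √d = [18; 4,36] (ℓ=2, even), read p_1/q_1
i=0: a=18 ⇒ p=18, q=1
i=1: a=4 ⇒ p=73, q=4
(x₁, y₁) = (73, 4);  73² − 333·4² = 1 ✓

73 4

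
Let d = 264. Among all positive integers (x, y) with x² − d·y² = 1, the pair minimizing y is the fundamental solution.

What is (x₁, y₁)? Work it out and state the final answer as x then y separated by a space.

[16; 4,32] for √264; ℓ=2 ⇒ convergent index 1
k=0  a_k=16  p_k/q_k = 16/1
k=1  a_k=4  p_k/q_k = 65/4
(x₁, y₁) = (65, 4);  65² − 264·4² = 1 ✓

65 4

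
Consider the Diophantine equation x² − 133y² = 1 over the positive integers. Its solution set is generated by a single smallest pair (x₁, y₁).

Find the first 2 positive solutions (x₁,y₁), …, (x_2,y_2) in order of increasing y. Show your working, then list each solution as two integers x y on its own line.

2588599 224460
13401689565601 1162073863080

d=133: √d = [11; 1,1,7,5,1,…,1,1,22] (ℓ=16, even), read p_15/q_15
step 0: (11, 1)  from 11·(1,0) + (0,1)
step 1: (12, 1)  from 1·(11,1) + (1,0)
step 2: (23, 2)  from 1·(12,1) + (11,1)
step 3: (173, 15)  from 7·(23,2) + (12,1)
step 4: (888, 77)  from 5·(173,15) + (23,2)
step 5: (1061, 92)  from 1·(888,77) + (173,15)
step 6: (1949, 169)  from 1·(1061,92) + (888,77)
step 7: (3010, 261)  from 1·(1949,169) + (1061,92)
…
step 9: (10979, 952)  from 1·(7969,691) + (3010,261)
…
step 11: (29927, 2595)  from 1·(18948,1643) + (10979,952)
…
step 13: (1210008, 104921)  from 7·(168583,14618) + (29927,2595)
step 14: (1378591, 119539)  from 1·(1210008,104921) + (168583,14618)
step 15: (2588599, 224460)  from 1·(1378591,119539) + (1210008,104921)
→ (2588599, 224460).  Check: 2588599²=6700844782801, 133·224460²=6700844782800, difference 1.
(x_2, y_2) = (2588599·2588599 + 133·224460·224460, 2588599·224460 + 224460·2588599) = (13401689565601, 1162073863080)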